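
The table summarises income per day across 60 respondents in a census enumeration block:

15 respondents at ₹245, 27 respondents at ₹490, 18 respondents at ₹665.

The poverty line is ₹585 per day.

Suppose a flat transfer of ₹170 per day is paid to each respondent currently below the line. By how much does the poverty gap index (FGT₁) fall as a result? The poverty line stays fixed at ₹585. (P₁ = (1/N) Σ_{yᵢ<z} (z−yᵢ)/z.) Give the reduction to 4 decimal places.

0.1457

Before: below the line — 15×₹245, 27×₹490; poverty gap index (FGT₁) = 0.218376.
After the ₹170 transfer: below the line — 15×₹415; poverty gap index (FGT₁) = 0.072650.
Reduction = 0.218376 − 0.072650 = 0.1457.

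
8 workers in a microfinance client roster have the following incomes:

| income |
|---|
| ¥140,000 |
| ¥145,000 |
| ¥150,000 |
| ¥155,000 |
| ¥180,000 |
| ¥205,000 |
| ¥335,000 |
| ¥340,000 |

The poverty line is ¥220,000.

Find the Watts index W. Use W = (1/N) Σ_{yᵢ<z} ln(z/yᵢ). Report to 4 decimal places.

0.2342

Poor units: ¥140,000, ¥145,000, ¥150,000, ¥155,000, ¥180,000, ¥205,000 (q = 6 of N = 8).
Log shortfalls: ln(220000/140000) = 0.4520; ln(220000/145000) = 0.4169; ln(220000/150000) = 0.3830; ln(220000/155000) = 0.3502; ln(220000/180000) = 0.2007; ln(220000/205000) = 0.0706.
W = 1.873362 / 8 = 0.2342.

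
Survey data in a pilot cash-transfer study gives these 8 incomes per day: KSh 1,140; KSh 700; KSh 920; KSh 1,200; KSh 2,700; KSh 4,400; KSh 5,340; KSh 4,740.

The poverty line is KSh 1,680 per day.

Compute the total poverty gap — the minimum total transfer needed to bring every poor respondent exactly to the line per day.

KSh 2,760

Below the line: KSh 700, KSh 920, KSh 1,140, KSh 1,200 (q = 4 of N = 8).
Individual gaps: 1680−700 = 980; 1680−920 = 760; 1680−1140 = 540; 1680−1200 = 480.
Aggregate gap = KSh 2,760.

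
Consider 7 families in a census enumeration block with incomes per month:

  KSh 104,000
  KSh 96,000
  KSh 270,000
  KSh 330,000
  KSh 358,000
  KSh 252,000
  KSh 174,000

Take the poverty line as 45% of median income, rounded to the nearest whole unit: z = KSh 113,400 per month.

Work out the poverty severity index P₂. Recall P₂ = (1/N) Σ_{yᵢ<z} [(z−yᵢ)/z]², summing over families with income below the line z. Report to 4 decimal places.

0.0043

Below z: KSh 96,000, KSh 104,000 (q = 2 of N = 7).
Shortfall ratios: (113400−96000)/113400 = 0.1534; (113400−104000)/113400 = 0.0829.
Squared: 0.0235; 0.0069.
Sum = 0.030415; P₂ = 0.030415 / 7 = 0.0043.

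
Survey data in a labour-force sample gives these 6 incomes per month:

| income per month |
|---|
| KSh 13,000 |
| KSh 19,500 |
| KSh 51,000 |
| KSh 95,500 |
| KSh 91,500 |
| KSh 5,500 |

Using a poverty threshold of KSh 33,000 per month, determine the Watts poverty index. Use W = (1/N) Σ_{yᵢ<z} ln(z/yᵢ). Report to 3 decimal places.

Below the line: KSh 5,500, KSh 13,000, KSh 19,500 (q = 3 of N = 6).
ln(z/y) terms: ln(33000/5500) = 1.7918; ln(33000/13000) = 0.9316; ln(33000/19500) = 0.5261.
W = 3.249411 / 6 = 0.542.

0.542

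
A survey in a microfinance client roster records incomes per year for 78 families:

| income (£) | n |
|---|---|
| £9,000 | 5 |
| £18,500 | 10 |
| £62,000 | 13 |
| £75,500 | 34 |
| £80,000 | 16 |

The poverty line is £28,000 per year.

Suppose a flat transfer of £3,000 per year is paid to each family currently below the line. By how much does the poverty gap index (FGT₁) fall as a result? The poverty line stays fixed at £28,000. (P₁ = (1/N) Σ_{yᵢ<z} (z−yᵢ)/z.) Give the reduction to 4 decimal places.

Before: below the line — 5×£9,000, 10×£18,500; poverty gap index (FGT₁) = 0.086996.
After the £3,000 transfer: below the line — 5×£12,000, 10×£21,500; poverty gap index (FGT₁) = 0.066392.
Reduction = 0.086996 − 0.066392 = 0.0206.

0.0206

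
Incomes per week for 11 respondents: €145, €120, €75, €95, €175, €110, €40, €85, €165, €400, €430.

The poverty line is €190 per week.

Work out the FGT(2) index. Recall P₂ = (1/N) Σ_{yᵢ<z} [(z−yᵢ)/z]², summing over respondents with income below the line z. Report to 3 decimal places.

0.176

Poor units: €40, €75, €85, €95, €110, €120, €145, €165, €175 (q = 9 of N = 11).
Normalized shortfalls: (190−40)/190 = 0.7895; (190−75)/190 = 0.6053; (190−85)/190 = 0.5526; (190−95)/190 = 0.5000; (190−110)/190 = 0.4211; (190−120)/190 = 0.3684; (190−145)/190 = 0.2368; (190−165)/190 = 0.1316; (190−175)/190 = 0.0789.
Squared: 0.6233; 0.3663; 0.3054; 0.2500; 0.1773; 0.1357; 0.0561; 0.0173; 0.0062.
Sum = 1.937673; P₂ = 1.937673 / 11 = 0.176.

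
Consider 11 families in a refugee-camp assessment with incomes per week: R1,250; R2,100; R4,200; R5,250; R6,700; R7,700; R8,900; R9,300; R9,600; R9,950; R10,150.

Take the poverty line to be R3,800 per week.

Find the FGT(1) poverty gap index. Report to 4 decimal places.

0.1017

Below the line: R1,250, R2,100 (q = 2 of N = 11).
Gap ratios (z−y)/z: (3800−1250)/3800 = 0.6711; (3800−2100)/3800 = 0.4474.
Σ = 1.118421. Dividing by the full population N = 11 gives P₁ = 0.1017.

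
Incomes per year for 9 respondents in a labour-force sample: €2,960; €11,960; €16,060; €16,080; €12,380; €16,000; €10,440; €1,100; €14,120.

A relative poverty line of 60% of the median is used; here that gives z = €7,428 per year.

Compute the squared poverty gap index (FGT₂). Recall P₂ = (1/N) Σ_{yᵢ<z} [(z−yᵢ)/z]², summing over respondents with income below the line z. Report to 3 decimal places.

0.121

Below z: €1,100, €2,960 (q = 2 of N = 9).
Relative gaps: (7428−1100)/7428 = 0.8519; (7428−2960)/7428 = 0.6015.
Squared: 0.7258; 0.3618.
Sum = 1.087565; P₂ = 1.087565 / 9 = 0.121.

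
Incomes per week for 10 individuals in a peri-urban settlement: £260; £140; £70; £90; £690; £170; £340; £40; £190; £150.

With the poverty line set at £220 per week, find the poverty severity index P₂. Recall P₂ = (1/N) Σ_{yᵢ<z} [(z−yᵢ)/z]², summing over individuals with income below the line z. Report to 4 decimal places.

0.1787

Below z: £40, £70, £90, £140, £150, £170, £190 (q = 7 of N = 10).
Normalized shortfalls: (220−40)/220 = 0.8182; (220−70)/220 = 0.6818; (220−90)/220 = 0.5909; (220−140)/220 = 0.3636; (220−150)/220 = 0.3182; (220−170)/220 = 0.2273; (220−190)/220 = 0.1364.
Squared: 0.6694; 0.4649; 0.3492; 0.1322; 0.1012; 0.0517; 0.0186.
Sum = 1.787190; P₂ = 1.787190 / 10 = 0.1787.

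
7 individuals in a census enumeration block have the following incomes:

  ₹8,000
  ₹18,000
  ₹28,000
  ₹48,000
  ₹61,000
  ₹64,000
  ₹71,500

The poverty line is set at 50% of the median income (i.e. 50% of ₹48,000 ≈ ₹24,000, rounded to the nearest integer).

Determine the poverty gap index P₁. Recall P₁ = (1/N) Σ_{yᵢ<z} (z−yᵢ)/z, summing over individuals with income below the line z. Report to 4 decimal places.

0.1310

Incomes under z: ₹8,000, ₹18,000 (q = 2 of N = 7).
Normalized shortfalls: (24000−8000)/24000 = 0.6667; (24000−18000)/24000 = 0.2500.
Σ = 0.916667. Dividing by the full population N = 7 gives P₁ = 0.1310.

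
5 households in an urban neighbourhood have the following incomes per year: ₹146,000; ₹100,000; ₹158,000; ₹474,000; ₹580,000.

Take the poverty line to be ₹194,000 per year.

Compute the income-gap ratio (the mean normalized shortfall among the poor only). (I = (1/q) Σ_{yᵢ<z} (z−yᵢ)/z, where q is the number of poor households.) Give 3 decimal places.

Below the line: ₹100,000, ₹146,000, ₹158,000 (q = 3 of N = 5).
Shortfall ratios (z−y)/z: 0.4845, 0.2474, 0.1856; sum = 0.917526.
The income-gap ratio divides by q (the poor only): 0.917526 / 3 = 0.306.

0.306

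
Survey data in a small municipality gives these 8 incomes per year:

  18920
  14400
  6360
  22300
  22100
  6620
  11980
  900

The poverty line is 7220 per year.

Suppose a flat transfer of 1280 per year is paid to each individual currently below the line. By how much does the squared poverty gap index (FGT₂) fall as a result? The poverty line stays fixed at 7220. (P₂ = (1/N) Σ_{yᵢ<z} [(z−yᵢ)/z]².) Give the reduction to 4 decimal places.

0.0375

Before: below the line — 900, 6360, 6620; squared poverty gap index (FGT₂) = 0.098416.
After the 1280 transfer: below the line — 2180; squared poverty gap index (FGT₂) = 0.060911.
Reduction = 0.098416 − 0.060911 = 0.0375.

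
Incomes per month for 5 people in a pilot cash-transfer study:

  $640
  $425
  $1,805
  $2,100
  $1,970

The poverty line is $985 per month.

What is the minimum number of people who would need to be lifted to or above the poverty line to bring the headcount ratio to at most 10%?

2

Currently q = 2 of N = 5 are below the line (H = 0.400).
A headcount ratio of at most 10% allows at most ⌊0.10 × 5⌋ = 0 poor people.
So at least 2 − 0 = 2 must be lifted.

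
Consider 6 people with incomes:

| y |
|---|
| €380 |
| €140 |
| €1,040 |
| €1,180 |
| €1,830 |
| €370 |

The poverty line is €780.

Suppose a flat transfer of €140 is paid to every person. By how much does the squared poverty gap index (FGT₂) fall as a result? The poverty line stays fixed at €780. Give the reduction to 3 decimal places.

0.095

Before: below the line — €140, €370, €380; squared poverty gap index (FGT₂) = 0.20209.
After the €140 transfer: below the line — €280, €510, €520; squared poverty gap index (FGT₂) = 0.10697.
Reduction = 0.20209 − 0.10697 = 0.095.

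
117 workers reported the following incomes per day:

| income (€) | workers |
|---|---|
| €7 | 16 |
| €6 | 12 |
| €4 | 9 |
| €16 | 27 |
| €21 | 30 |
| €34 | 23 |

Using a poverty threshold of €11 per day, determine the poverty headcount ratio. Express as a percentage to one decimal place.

37 of the 117 workers have income below €11.
H = 37/117 = 31.6%.

31.6%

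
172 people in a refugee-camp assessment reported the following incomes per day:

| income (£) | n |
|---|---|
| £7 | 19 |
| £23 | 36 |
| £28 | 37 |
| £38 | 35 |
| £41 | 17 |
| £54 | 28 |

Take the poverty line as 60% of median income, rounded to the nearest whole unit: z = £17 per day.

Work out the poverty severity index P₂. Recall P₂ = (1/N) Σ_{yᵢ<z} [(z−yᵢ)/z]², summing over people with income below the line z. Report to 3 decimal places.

0.038

Below the line: 19×£7 (q = 19 of N = 172).
Normalized shortfalls: (17−7)/17 = 0.5882 (×19).
Squared: 0.3460 (×19).
Sum = 6.574394; P₂ = 6.574394 / 172 = 0.038.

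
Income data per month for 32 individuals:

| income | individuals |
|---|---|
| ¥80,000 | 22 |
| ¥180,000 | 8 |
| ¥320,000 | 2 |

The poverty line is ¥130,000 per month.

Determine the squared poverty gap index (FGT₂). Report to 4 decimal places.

Below the line: 22×¥80,000 (q = 22 of N = 32).
Gap ratios (z−y)/z: (130000−80000)/130000 = 0.3846 (×22).
Squared: 0.1479 (×22).
Sum = 3.254438; P₂ = 3.254438 / 32 = 0.1017.

0.1017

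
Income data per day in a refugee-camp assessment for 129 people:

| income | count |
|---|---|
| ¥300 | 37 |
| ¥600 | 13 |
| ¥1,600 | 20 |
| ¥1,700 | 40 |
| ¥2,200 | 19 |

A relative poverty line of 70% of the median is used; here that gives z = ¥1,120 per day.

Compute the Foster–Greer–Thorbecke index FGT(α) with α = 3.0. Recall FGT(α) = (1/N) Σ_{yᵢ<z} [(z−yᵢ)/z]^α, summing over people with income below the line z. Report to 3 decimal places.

Incomes under z: 37×¥300, 13×¥600 (q = 50 of N = 129).
Shortfall ratios: (1120−300)/1120 = 0.7321 (×37); (1120−600)/1120 = 0.4643 (×13).
Raised to α = 3.0: 0.39245 (×37); 0.10008 (×13).
Sum = 15.821821; FGT(3.0) = 15.821821 / 129 = 0.123.

0.123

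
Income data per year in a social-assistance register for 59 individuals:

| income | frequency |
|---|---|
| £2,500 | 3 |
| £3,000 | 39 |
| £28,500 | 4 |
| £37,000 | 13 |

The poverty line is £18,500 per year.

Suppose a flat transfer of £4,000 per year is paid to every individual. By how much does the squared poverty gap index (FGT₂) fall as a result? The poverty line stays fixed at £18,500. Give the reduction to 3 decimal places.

Before: below the line — 3×£2,500, 39×£3,000; squared poverty gap index (FGT₂) = 0.50205.
After the £4,000 transfer: below the line — 3×£6,500, 39×£7,000; squared poverty gap index (FGT₂) = 0.27682.
Reduction = 0.50205 − 0.27682 = 0.225.

0.225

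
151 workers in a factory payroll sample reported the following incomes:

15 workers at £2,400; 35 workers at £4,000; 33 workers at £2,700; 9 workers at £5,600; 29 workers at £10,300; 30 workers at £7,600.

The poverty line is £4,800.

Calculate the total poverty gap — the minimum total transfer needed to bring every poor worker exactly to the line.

Below the line: 15×£2,400, 33×£2,700, 35×£4,000 (q = 83 of N = 151).
Individual gaps: 15×(4800−2400) = 36000; 33×(4800−2700) = 69300; 35×(4800−4000) = 28000.
Aggregate gap = £133,300.

£133,300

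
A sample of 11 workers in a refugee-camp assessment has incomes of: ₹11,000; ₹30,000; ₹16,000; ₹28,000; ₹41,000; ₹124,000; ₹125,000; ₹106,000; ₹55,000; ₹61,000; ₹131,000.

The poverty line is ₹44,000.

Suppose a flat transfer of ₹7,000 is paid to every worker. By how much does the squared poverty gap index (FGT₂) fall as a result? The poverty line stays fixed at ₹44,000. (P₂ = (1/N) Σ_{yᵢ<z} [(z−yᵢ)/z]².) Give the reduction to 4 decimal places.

0.0510

Before: below the line — ₹11,000, ₹16,000, ₹28,000, ₹30,000, ₹41,000; squared poverty gap index (FGT₂) = 0.109598.
After the ₹7,000 transfer: below the line — ₹18,000, ₹23,000, ₹35,000, ₹37,000; squared poverty gap index (FGT₂) = 0.058556.
Reduction = 0.109598 − 0.058556 = 0.0510.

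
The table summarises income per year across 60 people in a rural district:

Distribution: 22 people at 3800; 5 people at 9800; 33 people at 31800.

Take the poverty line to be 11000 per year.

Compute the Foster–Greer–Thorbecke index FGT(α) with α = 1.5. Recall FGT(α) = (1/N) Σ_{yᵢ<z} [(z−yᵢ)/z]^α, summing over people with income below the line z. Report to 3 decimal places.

Incomes under z: 22×3800, 5×9800 (q = 27 of N = 60).
Normalized shortfalls: (11000−3800)/11000 = 0.6545 (×22); (11000−9800)/11000 = 0.1091 (×5).
Raised to α = 1.5: 0.52955 (×22); 0.03603 (×5).
Sum = 11.830331; FGT(1.5) = 11.830331 / 60 = 0.197.

0.197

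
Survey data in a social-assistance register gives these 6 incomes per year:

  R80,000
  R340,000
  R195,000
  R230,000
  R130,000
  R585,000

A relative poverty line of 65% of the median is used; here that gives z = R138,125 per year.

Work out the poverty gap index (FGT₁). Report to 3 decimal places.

Incomes under z: R80,000, R130,000 (q = 2 of N = 6).
Relative gaps: (138125−80000)/138125 = 0.4208; (138125−130000)/138125 = 0.0588.
Σ = 0.479638. Dividing by the full population N = 6 gives P₁ = 0.080.

0.080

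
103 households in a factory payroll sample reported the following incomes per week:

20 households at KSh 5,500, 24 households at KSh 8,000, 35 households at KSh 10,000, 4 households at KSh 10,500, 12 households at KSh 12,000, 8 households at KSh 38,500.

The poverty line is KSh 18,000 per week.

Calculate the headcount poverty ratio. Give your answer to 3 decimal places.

0.922

95 of the 103 households have income below KSh 18,000.
H = 95/103 = 0.922.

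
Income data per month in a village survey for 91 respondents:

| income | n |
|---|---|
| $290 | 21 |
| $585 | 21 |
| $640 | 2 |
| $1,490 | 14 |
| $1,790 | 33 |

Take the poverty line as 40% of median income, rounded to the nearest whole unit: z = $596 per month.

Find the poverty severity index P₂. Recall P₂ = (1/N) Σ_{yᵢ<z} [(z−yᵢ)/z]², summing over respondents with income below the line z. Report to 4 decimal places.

0.0609

Below the line: 21×$290, 21×$585 (q = 42 of N = 91).
Relative gaps: (596−290)/596 = 0.5134 (×21); (596−585)/596 = 0.0185 (×21).
Squared: 0.2636 (×21); 0.0003 (×21).
Sum = 5.542816; P₂ = 5.542816 / 91 = 0.0609.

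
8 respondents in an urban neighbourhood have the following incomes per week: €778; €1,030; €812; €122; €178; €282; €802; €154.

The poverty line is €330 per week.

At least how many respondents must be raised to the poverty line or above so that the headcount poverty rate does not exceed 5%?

Currently q = 4 of N = 8 are below the line (H = 0.500).
A headcount ratio of at most 5% allows at most ⌊0.05 × 8⌋ = 0 poor respondents.
So at least 4 − 0 = 4 must be lifted.

4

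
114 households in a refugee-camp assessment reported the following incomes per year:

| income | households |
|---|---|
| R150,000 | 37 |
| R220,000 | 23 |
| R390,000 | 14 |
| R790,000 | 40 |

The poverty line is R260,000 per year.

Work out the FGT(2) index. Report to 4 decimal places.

0.0629

Incomes under z: 37×R150,000, 23×R220,000 (q = 60 of N = 114).
Normalized shortfalls: (260000−150000)/260000 = 0.4231 (×37); (260000−220000)/260000 = 0.1538 (×23).
Squared: 0.1790 (×37); 0.0237 (×23).
Sum = 7.167160; P₂ = 7.167160 / 114 = 0.0629.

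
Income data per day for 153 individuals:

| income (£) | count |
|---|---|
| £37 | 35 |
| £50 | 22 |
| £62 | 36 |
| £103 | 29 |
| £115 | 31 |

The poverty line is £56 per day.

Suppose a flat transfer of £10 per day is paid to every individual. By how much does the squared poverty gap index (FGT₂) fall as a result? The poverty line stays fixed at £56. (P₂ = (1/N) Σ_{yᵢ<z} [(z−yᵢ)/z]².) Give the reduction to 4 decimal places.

Before: below the line — 35×£37, 22×£50; squared poverty gap index (FGT₂) = 0.027984.
After the £10 transfer: below the line — 35×£47; squared poverty gap index (FGT₂) = 0.005909.
Reduction = 0.027984 − 0.005909 = 0.0221.

0.0221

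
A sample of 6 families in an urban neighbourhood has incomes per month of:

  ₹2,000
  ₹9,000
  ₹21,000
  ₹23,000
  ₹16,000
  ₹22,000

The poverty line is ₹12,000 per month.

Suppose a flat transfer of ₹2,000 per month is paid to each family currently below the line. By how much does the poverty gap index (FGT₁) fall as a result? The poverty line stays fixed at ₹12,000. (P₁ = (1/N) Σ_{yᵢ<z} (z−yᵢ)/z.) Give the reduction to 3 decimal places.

Before: below the line — ₹2,000, ₹9,000; poverty gap index (FGT₁) = 0.18056.
After the ₹2,000 transfer: below the line — ₹4,000, ₹11,000; poverty gap index (FGT₁) = 0.12500.
Reduction = 0.18056 − 0.12500 = 0.056.

0.056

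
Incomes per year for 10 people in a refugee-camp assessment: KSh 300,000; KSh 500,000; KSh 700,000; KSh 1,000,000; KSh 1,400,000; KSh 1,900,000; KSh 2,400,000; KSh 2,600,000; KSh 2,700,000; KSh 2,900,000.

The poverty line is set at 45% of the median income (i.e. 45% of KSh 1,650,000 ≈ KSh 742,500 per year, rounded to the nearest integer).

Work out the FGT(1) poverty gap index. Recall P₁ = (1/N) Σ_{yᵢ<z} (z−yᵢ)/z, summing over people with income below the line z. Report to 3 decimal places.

0.098

Poor units: KSh 300,000, KSh 500,000, KSh 700,000 (q = 3 of N = 10).
Gap ratios (z−y)/z: (742500−300000)/742500 = 0.5960; (742500−500000)/742500 = 0.3266; (742500−700000)/742500 = 0.0572.
Sum of shortfalls = 0.979798; P₁ averages over all N: 0.979798 / 10 = 0.098.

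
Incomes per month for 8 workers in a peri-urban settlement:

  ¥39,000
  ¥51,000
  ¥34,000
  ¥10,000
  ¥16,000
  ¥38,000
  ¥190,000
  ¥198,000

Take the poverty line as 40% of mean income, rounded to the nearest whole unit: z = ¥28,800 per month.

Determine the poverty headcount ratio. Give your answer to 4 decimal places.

2 of the 8 workers have income below ¥28,800.
H = 2/8 = 0.2500.

0.2500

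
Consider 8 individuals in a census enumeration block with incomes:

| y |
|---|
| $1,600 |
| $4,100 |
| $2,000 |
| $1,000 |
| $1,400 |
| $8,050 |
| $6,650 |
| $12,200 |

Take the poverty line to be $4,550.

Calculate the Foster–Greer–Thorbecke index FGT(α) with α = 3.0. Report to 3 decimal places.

0.157

Incomes under z: $1,000, $1,400, $1,600, $2,000, $4,100 (q = 5 of N = 8).
Gap ratios (z−y)/z: (4550−1000)/4550 = 0.7802; (4550−1400)/4550 = 0.6923; (4550−1600)/4550 = 0.6484; (4550−2000)/4550 = 0.5604; (4550−4100)/4550 = 0.0989.
Raised to α = 3.0: 0.47495; 0.33182; 0.27254; 0.17603; 0.00097.
Sum = 1.256308; FGT(3.0) = 1.256308 / 8 = 0.157.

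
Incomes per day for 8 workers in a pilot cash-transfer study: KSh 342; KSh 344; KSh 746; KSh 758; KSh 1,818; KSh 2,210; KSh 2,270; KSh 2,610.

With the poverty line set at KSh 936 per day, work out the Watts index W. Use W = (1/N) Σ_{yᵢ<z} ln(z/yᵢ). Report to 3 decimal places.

0.306

Incomes under z: KSh 342, KSh 344, KSh 746, KSh 758 (q = 4 of N = 8).
Log shortfalls: ln(936/342) = 1.0068; ln(936/344) = 1.0010; ln(936/746) = 0.2269; ln(936/758) = 0.2109.
W = 2.445601 / 8 = 0.306.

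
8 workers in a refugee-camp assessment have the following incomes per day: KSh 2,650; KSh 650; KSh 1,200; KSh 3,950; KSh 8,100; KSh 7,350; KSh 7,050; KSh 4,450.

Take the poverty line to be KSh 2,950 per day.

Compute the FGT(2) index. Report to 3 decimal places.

Poor units: KSh 650, KSh 1,200, KSh 2,650 (q = 3 of N = 8).
Normalized shortfalls: (2950−650)/2950 = 0.7797; (2950−1200)/2950 = 0.5932; (2950−2650)/2950 = 0.1017.
Squared: 0.6079; 0.3519; 0.0103.
Sum = 0.970124; P₂ = 0.970124 / 8 = 0.121.

0.121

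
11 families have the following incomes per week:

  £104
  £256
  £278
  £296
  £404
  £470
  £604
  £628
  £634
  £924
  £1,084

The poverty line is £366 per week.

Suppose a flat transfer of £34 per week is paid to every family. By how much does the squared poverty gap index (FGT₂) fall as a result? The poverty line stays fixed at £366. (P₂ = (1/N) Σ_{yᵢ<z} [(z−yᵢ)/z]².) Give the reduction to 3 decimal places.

Before: below the line — £104, £256, £278, £296; squared poverty gap index (FGT₂) = 0.06338.
After the £34 transfer: below the line — £138, £290, £312, £330; squared poverty gap index (FGT₂) = 0.04206.
Reduction = 0.06338 − 0.04206 = 0.021.

0.021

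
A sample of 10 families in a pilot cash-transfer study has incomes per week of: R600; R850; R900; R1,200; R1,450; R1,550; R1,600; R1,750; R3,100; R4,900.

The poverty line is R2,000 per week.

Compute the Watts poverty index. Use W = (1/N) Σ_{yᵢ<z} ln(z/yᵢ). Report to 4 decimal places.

Below the line: R600, R850, R900, R1,200, R1,450, R1,550, R1,600, R1,750 (q = 8 of N = 10).
ln(z/y) terms: ln(2000/600) = 1.2040; ln(2000/850) = 0.8557; ln(2000/900) = 0.7985; ln(2000/1200) = 0.5108; ln(2000/1450) = 0.3216; ln(2000/1550) = 0.2549; ln(2000/1600) = 0.2231; ln(2000/1750) = 0.1335.
W = 4.302123 / 10 = 0.4302.

0.4302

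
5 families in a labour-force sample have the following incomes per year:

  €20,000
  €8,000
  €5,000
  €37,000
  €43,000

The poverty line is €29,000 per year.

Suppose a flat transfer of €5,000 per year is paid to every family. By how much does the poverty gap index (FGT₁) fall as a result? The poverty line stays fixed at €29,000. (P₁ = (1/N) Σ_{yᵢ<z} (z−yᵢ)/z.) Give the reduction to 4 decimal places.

0.1034

Before: below the line — €5,000, €8,000, €20,000; poverty gap index (FGT₁) = 0.372414.
After the €5,000 transfer: below the line — €10,000, €13,000, €25,000; poverty gap index (FGT₁) = 0.268966.
Reduction = 0.372414 − 0.268966 = 0.1034.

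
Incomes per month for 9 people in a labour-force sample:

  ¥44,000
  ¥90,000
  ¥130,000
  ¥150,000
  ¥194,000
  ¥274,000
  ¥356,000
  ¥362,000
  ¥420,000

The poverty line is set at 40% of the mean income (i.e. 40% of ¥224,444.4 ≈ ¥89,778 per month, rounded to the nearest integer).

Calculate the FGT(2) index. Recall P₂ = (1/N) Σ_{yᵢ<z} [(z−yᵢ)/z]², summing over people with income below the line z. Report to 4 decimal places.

0.0289

Below z: ¥44,000 (q = 1 of N = 9).
Shortfall ratios: (89778−44000)/89778 = 0.5099.
Squared: 0.2600.
Sum = 0.260000; P₂ = 0.260000 / 9 = 0.0289.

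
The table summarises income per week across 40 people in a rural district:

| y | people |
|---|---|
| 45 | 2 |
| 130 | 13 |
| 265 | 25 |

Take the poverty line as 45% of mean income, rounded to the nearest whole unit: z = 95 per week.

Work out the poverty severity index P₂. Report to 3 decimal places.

Incomes under z: 2×45 (q = 2 of N = 40).
Shortfall ratios: (95−45)/95 = 0.5263 (×2).
Squared: 0.2770 (×2).
Sum = 0.554017; P₂ = 0.554017 / 40 = 0.014.

0.014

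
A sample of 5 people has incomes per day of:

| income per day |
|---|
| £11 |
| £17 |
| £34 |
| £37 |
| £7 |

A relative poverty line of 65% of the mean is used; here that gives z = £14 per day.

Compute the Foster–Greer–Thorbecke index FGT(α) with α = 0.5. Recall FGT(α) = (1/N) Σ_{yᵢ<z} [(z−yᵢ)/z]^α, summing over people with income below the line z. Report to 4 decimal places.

Poor units: £7, £11 (q = 2 of N = 5).
Normalized shortfalls: (14−7)/14 = 0.5000; (14−11)/14 = 0.2143.
Raised to α = 0.5: 0.70711; 0.46291.
Sum = 1.170017; FGT(0.5) = 1.170017 / 5 = 0.2340.

0.2340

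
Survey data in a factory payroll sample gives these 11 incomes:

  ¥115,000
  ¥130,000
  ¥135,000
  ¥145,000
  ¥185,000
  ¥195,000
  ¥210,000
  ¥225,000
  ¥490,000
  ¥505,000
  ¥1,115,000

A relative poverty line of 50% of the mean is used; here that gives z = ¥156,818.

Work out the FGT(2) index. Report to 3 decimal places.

Poor units: ¥115,000, ¥130,000, ¥135,000, ¥145,000 (q = 4 of N = 11).
Gap ratios (z−y)/z: (156818−115000)/156818 = 0.2667; (156818−130000)/156818 = 0.1710; (156818−135000)/156818 = 0.1391; (156818−145000)/156818 = 0.0754.
Squared: 0.0711; 0.0292; 0.0194; 0.0057.
Sum = 0.125393; P₂ = 0.125393 / 11 = 0.011.

0.011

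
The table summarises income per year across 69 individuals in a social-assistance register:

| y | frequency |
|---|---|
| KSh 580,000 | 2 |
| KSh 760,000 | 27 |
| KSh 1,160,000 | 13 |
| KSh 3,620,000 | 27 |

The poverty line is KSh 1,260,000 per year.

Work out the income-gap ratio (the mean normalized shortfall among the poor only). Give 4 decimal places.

0.3054

Incomes under z: 2×KSh 580,000, 27×KSh 760,000, 13×KSh 1,160,000 (q = 42 of N = 69).
Shortfall ratios (z−y)/z: 0.5397 (×2), 0.3968 (×27), 0.0794 (×13); sum = 12.825397.
I averages over the q = 42 poor units only: 12.825397 / 42 = 0.3054.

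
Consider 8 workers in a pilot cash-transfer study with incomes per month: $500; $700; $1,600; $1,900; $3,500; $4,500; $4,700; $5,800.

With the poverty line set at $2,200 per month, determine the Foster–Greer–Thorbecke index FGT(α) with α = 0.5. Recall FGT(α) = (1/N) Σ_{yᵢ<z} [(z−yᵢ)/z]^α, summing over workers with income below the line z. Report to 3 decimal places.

0.325

Below z: $500, $700, $1,600, $1,900 (q = 4 of N = 8).
Gap ratios (z−y)/z: (2200−500)/2200 = 0.7727; (2200−700)/2200 = 0.6818; (2200−1600)/2200 = 0.2727; (2200−1900)/2200 = 0.1364.
Raised to α = 0.5: 0.87905; 0.82572; 0.52223; 0.36927.
Sum = 2.596279; FGT(0.5) = 2.596279 / 8 = 0.325.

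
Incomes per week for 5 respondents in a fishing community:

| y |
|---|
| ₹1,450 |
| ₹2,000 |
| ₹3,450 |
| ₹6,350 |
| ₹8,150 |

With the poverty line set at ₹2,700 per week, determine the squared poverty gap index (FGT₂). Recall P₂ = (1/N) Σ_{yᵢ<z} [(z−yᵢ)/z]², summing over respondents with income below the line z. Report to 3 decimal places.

0.056

Below z: ₹1,450, ₹2,000 (q = 2 of N = 5).
Relative gaps: (2700−1450)/2700 = 0.4630; (2700−2000)/2700 = 0.2593.
Squared: 0.2143; 0.0672.
Sum = 0.281550; P₂ = 0.281550 / 5 = 0.056.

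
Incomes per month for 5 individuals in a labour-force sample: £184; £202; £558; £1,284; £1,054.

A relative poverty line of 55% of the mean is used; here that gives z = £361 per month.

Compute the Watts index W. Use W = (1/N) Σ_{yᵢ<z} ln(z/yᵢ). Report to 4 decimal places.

Poor units: £184, £202 (q = 2 of N = 5).
Log gaps: ln(361/184) = 0.6739; ln(361/202) = 0.5806.
W = 1.254552 / 5 = 0.2509.

0.2509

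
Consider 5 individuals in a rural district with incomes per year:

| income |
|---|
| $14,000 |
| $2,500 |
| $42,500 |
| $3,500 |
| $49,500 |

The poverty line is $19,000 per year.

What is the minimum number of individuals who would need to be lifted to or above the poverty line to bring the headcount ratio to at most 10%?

Currently q = 3 of N = 5 are below the line (H = 0.600).
A headcount ratio of at most 10% allows at most ⌊0.10 × 5⌋ = 0 poor individuals.
So at least 3 − 0 = 3 must be lifted.

3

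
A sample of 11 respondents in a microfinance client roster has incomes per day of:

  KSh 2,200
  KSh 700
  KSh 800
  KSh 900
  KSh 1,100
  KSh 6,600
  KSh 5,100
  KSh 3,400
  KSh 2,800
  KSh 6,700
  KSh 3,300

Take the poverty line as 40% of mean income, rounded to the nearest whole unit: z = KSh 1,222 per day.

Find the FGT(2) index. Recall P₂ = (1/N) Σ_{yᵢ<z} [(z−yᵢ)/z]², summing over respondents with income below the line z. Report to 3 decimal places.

Below the line: KSh 700, KSh 800, KSh 900, KSh 1,100 (q = 4 of N = 11).
Gap ratios (z−y)/z: (1222−700)/1222 = 0.4272; (1222−800)/1222 = 0.3453; (1222−900)/1222 = 0.2635; (1222−1100)/1222 = 0.0998.
Squared: 0.1825; 0.1193; 0.0694; 0.0100.
Sum = 0.381130; P₂ = 0.381130 / 11 = 0.035.

0.035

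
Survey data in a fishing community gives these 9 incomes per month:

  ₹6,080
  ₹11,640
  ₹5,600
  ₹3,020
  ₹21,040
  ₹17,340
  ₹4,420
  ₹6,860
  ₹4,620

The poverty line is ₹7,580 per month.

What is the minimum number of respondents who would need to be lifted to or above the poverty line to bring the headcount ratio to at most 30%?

4

6 of the 9 respondents are poor, so H = 6/9 = 0.667.
A headcount ratio of at most 30% allows at most ⌊0.30 × 9⌋ = 2 poor respondents.
So at least 6 − 2 = 4 must be lifted.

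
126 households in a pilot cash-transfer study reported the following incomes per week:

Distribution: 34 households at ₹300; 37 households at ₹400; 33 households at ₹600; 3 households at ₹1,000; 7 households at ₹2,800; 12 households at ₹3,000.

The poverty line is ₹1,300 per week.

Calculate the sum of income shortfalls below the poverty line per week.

₹91,300

Poor units: 34×₹300, 37×₹400, 33×₹600, 3×₹1,000 (q = 107 of N = 126).
Individual gaps: 34×(1300−300) = 34000; 37×(1300−400) = 33300; 33×(1300−600) = 23100; 3×(1300−1000) = 900.
Aggregate gap = ₹91,300.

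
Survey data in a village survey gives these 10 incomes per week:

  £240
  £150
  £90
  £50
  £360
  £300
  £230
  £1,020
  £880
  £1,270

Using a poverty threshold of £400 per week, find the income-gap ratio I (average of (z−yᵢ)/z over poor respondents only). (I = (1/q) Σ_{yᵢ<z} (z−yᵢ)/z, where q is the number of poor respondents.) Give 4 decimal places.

Below z: £50, £90, £150, £230, £240, £300, £360 (q = 7 of N = 10).
Relative gaps: 0.8750, 0.7750, 0.6250, 0.4250, 0.4000, 0.2500, 0.1000; sum = 3.450000.
I averages over the q = 7 poor units only: 3.450000 / 7 = 0.4929.

0.4929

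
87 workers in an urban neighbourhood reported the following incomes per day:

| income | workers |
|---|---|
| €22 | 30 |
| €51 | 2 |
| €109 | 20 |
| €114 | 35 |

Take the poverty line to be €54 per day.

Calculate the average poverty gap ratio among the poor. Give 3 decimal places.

Below z: 30×€22, 2×€51 (q = 32 of N = 87).
Shortfall ratios (z−y)/z: 0.5926 (×30), 0.0556 (×2); sum = 17.888889.
The income-gap ratio divides by q (the poor only): 17.888889 / 32 = 0.559.

0.559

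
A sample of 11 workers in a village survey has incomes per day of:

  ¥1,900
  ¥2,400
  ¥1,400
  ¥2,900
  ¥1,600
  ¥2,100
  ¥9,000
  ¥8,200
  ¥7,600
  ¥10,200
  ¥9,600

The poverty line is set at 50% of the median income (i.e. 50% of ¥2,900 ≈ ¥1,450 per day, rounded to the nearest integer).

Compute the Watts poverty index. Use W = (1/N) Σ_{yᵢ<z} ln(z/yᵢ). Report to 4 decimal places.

Below the line: ¥1,400 (q = 1 of N = 11).
ln(z/y) terms: ln(1450/1400) = 0.0351.
W = 0.035091 / 11 = 0.0032.

0.0032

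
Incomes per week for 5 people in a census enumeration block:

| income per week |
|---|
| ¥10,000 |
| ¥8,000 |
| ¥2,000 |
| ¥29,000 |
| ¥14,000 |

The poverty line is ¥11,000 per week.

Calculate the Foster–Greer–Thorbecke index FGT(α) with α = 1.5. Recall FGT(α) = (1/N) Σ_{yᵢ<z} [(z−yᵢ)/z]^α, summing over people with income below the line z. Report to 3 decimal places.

Below the line: ¥2,000, ¥8,000, ¥10,000 (q = 3 of N = 5).
Gap ratios (z−y)/z: (11000−2000)/11000 = 0.8182; (11000−8000)/11000 = 0.2727; (11000−10000)/11000 = 0.0909.
Raised to α = 1.5: 0.74007; 0.14243; 0.02741.
Sum = 0.909911; FGT(1.5) = 0.909911 / 5 = 0.182.

0.182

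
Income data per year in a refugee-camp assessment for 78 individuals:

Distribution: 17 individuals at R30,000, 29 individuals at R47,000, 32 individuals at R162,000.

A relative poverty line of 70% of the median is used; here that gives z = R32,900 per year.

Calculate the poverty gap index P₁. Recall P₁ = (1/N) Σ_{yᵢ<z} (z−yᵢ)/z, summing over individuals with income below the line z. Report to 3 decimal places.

0.019

Poor units: 17×R30,000 (q = 17 of N = 78).
Shortfall ratios: (32900−30000)/32900 = 0.0881 (×17).
Σ = 1.498480. Dividing by the full population N = 78 gives P₁ = 0.019.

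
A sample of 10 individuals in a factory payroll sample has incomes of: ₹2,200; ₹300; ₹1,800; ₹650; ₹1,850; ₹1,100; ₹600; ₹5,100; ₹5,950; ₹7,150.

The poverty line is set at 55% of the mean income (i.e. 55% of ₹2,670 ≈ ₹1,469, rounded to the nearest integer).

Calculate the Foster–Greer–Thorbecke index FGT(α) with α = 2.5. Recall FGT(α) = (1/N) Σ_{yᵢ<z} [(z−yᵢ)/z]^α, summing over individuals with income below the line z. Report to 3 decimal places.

0.110

Below the line: ₹300, ₹600, ₹650, ₹1,100 (q = 4 of N = 10).
Gap ratios (z−y)/z: (1469−300)/1469 = 0.7958; (1469−600)/1469 = 0.5916; (1469−650)/1469 = 0.5575; (1469−1100)/1469 = 0.2512.
Raised to α = 2.5: 0.56491; 0.26915; 0.23209; 0.03162.
Sum = 1.097777; FGT(2.5) = 1.097777 / 10 = 0.110.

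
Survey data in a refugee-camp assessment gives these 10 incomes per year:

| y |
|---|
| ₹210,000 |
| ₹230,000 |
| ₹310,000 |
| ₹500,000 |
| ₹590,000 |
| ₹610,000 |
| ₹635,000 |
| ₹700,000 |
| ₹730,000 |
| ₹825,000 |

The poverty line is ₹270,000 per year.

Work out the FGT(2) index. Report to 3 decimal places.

Incomes under z: ₹210,000, ₹230,000 (q = 2 of N = 10).
Shortfall ratios: (270000−210000)/270000 = 0.2222; (270000−230000)/270000 = 0.1481.
Squared: 0.0494; 0.0219.
Sum = 0.071331; P₂ = 0.071331 / 10 = 0.007.

0.007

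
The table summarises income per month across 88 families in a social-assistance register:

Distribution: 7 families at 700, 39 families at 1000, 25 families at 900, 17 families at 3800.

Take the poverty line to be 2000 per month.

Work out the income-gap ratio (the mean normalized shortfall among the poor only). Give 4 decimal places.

Poor units: 7×700, 25×900, 39×1000 (q = 71 of N = 88).
Shortfall ratios (z−y)/z: 0.6500 (×7), 0.5500 (×25), 0.5000 (×39); sum = 37.800000.
The income-gap ratio divides by q (the poor only): 37.800000 / 71 = 0.5324.

0.5324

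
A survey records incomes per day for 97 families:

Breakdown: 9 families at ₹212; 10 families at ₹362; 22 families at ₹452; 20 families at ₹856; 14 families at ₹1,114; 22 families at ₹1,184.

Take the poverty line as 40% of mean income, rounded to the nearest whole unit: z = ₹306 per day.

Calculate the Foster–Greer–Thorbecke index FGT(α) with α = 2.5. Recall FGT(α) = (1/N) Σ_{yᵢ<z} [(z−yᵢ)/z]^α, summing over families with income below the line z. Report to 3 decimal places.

Below z: 9×₹212 (q = 9 of N = 97).
Shortfall ratios: (306−212)/306 = 0.3072 (×9).
Raised to α = 2.5: 0.05230 (×9).
Sum = 0.470716; FGT(2.5) = 0.470716 / 97 = 0.005.

0.005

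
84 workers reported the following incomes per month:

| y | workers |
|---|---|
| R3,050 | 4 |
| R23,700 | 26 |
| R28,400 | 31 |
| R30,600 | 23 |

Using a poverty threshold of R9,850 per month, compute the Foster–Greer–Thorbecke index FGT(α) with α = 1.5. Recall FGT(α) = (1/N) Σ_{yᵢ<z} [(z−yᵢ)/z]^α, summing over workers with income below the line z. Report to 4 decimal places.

Poor units: 4×R3,050 (q = 4 of N = 84).
Shortfall ratios: (9850−3050)/9850 = 0.6904 (×4).
Raised to α = 1.5: 0.57360 (×4).
Sum = 2.294399; FGT(1.5) = 2.294399 / 84 = 0.0273.

0.0273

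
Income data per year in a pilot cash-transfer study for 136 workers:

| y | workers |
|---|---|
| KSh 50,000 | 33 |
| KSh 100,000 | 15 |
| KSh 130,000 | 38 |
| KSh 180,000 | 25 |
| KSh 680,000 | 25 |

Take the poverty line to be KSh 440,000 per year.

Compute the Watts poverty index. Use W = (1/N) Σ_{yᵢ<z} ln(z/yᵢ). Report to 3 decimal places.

1.196

Poor units: 33×KSh 50,000, 15×KSh 100,000, 38×KSh 130,000, 25×KSh 180,000 (q = 111 of N = 136).
Log gaps: ln(440000/50000) = 2.1748 (×33); ln(440000/100000) = 1.4816 (×15); ln(440000/130000) = 1.2192 (×38); ln(440000/180000) = 0.8938 (×25).
W = 162.667452 / 136 = 1.196.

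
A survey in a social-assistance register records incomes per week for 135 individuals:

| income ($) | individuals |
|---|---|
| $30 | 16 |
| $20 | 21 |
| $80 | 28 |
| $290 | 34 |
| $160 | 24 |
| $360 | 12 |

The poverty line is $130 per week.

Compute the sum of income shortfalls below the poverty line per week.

Below the line: 21×$20, 16×$30, 28×$80 (q = 65 of N = 135).
Individual gaps: 21×(130−20) = 2310; 16×(130−30) = 1600; 28×(130−80) = 1400.
Aggregate gap = $5,310.

$5,310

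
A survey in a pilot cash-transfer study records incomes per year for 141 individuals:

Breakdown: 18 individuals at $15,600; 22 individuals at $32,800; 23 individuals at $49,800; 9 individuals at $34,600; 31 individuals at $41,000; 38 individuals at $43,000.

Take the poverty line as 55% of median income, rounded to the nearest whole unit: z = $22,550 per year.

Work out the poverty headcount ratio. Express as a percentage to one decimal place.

18 of the 141 individuals have income below $22,550.
H = 18/141 = 12.8%.

12.8%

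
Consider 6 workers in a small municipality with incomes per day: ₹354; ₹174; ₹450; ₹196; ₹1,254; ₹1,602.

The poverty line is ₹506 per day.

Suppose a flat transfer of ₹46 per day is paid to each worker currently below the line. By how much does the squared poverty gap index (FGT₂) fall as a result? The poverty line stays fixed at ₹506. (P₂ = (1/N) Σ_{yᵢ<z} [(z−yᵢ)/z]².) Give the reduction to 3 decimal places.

Before: below the line — ₹174, ₹196, ₹354, ₹450; squared poverty gap index (FGT₂) = 0.15139.
After the ₹46 transfer: below the line — ₹220, ₹242, ₹400, ₹496; squared poverty gap index (FGT₂) = 0.10599.
Reduction = 0.15139 − 0.10599 = 0.045.

0.045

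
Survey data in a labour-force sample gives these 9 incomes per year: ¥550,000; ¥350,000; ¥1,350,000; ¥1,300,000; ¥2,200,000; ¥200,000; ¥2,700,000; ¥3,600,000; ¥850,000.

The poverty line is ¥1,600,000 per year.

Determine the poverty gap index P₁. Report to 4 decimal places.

0.3472

Poor units: ¥200,000, ¥350,000, ¥550,000, ¥850,000, ¥1,300,000, ¥1,350,000 (q = 6 of N = 9).
Shortfall ratios: (1600000−200000)/1600000 = 0.8750; (1600000−350000)/1600000 = 0.7812; (1600000−550000)/1600000 = 0.6562; (1600000−850000)/1600000 = 0.4688; (1600000−1300000)/1600000 = 0.1875; (1600000−1350000)/1600000 = 0.1562.
Σ = 3.125000. Dividing by the full population N = 9 gives P₁ = 0.3472.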